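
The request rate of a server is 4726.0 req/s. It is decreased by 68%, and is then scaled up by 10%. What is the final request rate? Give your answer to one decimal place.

1663.6 req/s

Each change multiplies by a factor: 0.32 × 1.1 = 0.352.
4726.0 × 0.352 = 1663.552 ≈ 1663.6.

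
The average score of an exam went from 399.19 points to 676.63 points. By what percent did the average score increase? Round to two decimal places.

69.50%

Change: 676.63 − 399.19 = 277.44.
Relative to the original: 277.44 ÷ 399.19 ≈ 69.50%.
So the average score increased by 69.50%.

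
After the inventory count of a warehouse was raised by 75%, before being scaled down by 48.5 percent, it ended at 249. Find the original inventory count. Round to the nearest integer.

276

The overall multiplier applied was 1.75 × 0.515 = 0.90125.
So the original inventory count was 249 ÷ 0.90125 ≈ 276.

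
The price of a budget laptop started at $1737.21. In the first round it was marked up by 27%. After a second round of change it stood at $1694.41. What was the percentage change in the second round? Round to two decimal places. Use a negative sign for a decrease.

After the first round: $1737.21 × 1.27 = $2206.2567.
Second-round multiplier: $1694.41 ÷ $2206.2567 ≈ 0.768002.
That is a change of -23.20%.

-23.20%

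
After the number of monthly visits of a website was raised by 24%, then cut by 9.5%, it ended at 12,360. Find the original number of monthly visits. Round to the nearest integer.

Undoing the 9.5% decrease: 12,360 ÷ 0.905 ≈ 13657.458564.
Undoing the 24% increase: 13657.458564 ÷ 1.24 ≈ 11,014.

11,014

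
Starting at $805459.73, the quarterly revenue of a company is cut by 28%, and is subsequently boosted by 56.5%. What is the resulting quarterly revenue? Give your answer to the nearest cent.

$907592.02

After the 28% decrease: $805459.73 × 0.72 = $579931.0056.
56.5% increase: $579931.0056 × 1.565 = $907592.023764 ≈ $907592.02.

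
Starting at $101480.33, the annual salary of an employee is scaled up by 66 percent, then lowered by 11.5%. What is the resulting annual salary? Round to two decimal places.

$149084.75

Each change multiplies by a factor: 1.66 × 0.885 = 1.4691.
$101480.33 × 1.4691 = $149084.752803 ≈ $149084.75.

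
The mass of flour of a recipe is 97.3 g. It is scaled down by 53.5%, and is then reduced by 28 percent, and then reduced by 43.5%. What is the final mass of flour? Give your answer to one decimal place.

Each change multiplies by a factor: 0.465 × 0.72 × 0.565 = 0.189162.
97.3 × 0.189162 = 18.4054626 ≈ 18.4.

18.4 g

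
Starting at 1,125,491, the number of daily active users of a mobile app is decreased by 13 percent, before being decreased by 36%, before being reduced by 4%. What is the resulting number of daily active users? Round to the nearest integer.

Each change multiplies by a factor: 0.87 × 0.64 × 0.96 = 0.534528.
1,125,491 × 0.534528 = 601606.453248 ≈ 601,606.

601,606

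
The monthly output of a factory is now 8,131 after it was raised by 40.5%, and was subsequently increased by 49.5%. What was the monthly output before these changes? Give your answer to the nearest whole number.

3,871

The overall multiplier applied was 1.405 × 1.495 = 2.100475.
So the original monthly output was 8,131 ÷ 2.100475 ≈ 3,871.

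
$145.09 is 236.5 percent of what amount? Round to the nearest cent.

$145.09 ÷ 2.365 ≈ $61.35.

$61.35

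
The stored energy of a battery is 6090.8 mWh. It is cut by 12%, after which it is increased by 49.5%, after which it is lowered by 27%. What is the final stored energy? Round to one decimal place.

Each change multiplies by a factor: 0.88 × 1.495 × 0.73 = 0.960388.
6090.8 × 0.960388 = 5849.5312304 ≈ 5849.5.

5849.5 mWh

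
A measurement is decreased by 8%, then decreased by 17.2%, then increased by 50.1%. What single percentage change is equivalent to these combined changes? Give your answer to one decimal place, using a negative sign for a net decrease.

14.3%

The combined multiplier is 0.92 × 0.828 × 1.501 = 1.14340176.
That corresponds to an increase of 14.3%.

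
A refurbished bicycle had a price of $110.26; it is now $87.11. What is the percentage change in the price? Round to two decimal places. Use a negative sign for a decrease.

Change: $87.11 − $110.26 = -$23.15.
Relative to the original: -$23.15 ÷ $110.26 ≈ -21.00%.

-21.00%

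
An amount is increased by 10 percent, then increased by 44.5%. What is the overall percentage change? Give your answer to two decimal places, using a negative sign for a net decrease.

58.95%

A 10% increase multiplies by 1.1.
Then a 44.5% increase: 1.1 × 1.445 = 1.5895.
Overall factor 1.5895, i.e. 58.95%.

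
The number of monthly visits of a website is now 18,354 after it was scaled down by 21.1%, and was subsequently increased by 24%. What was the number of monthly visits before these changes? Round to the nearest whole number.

Undoing the 24% increase: 18,354 ÷ 1.24 ≈ 14801.612903.
Undoing the 21.1% decrease: 14801.612903 ÷ 0.789 ≈ 18,760.

18,760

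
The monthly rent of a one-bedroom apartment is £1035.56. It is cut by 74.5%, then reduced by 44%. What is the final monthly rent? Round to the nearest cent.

74.5% decrease: £1035.56 × 0.255 = £264.0678.
44% decrease: £264.0678 × 0.56 = £147.877968 ≈ £147.88.

£147.88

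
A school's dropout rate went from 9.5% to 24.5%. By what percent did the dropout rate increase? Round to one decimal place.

The change is 24.5 − 9.5 = 15.0 percentage points.
Relative to the original 9.5%, that is 15.0 ÷ 9.5 ≈ 157.9%.
So the dropout rate rose by 157.9%.

157.9%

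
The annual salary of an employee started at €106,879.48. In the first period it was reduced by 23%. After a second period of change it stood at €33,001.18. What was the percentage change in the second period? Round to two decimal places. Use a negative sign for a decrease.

After the first period: €106,879.48 × 0.77 = €82297.1996.
Second-period multiplier: €33,001.18 ÷ €82297.1996 ≈ 0.401.
That is a change of -59.90%.

-59.90%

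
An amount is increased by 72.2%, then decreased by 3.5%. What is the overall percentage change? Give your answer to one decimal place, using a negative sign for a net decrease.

The combined multiplier is 1.722 × 0.965 = 1.66173.
That corresponds to an increase of 66.2%.

66.2%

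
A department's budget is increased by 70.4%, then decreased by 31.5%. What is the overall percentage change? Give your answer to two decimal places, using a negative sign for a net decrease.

16.72%

A 70.4% increase multiplies by 1.704.
Then a 31.5% decrease: 1.704 × 0.685 = 1.16724.
Overall factor 1.16724, i.e. 16.72%.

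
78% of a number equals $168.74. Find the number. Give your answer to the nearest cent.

$216.33

$168.74 ÷ 0.78 ≈ $216.33.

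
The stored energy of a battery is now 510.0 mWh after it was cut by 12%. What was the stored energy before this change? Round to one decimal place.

The overall multiplier applied was 0.88.
So the original stored energy was 510.0 ÷ 0.88 ≈ 579.5 mWh.

579.5 mWh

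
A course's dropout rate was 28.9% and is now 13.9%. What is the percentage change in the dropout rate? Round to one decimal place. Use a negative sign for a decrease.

-51.9%

The change is 13.9 − 28.9 = -15.0 percentage points.
Relative to the original 28.9%, that is -15.0 ÷ 28.9 ≈ -51.9%.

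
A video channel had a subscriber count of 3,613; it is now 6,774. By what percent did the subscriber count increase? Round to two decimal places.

Change: 6,774 − 3,613 = 3,161.
Relative to the original: 3,161 ÷ 3,613 ≈ 87.49%.
So the subscriber count increased by 87.49%.

87.49%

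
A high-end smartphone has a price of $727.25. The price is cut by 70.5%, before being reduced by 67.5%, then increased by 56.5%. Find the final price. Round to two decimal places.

$109.12

Apply the 70.5% decrease: $727.25 × 0.295 = $214.53875.
Apply the 67.5% decrease: $214.53875 × 0.325 = $69.72509375.
Apply the 56.5% increase: $69.72509375 × 1.565 = $109.11977171875 ≈ $109.12.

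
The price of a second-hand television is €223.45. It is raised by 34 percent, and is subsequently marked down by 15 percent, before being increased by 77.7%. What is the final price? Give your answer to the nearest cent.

€452.26

Apply the 34% increase: €223.45 × 1.34 = €299.423.
Apply the 15% decrease: €299.423 × 0.85 = €254.50955.
After the 77.7% increase: €254.50955 × 1.777 = €452.26347035 ≈ €452.26.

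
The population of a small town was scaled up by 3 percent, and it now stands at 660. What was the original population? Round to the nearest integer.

The overall multiplier applied was 1.03.
So the original population was 660 ÷ 1.03 ≈ 641.

641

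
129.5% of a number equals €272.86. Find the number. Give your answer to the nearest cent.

€210.70

€272.86 ÷ 1.295 ≈ €210.70.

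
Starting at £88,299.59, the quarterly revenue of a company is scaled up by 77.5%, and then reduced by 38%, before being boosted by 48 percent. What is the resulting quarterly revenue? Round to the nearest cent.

After the 77.5% increase: £88,299.59 × 1.775 = £156731.77225.
Apply the 38% decrease: £156731.77225 × 0.62 = £97173.698795.
48% increase: £97173.698795 × 1.48 = £143817.0742166 ≈ £143,817.07.

£143,817.07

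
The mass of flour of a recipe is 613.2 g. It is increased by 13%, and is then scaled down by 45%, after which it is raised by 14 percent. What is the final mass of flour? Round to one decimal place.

434.5 g

Apply the 13% increase: 613.2 × 1.13 = 692.916.
After the 45% decrease: 692.916 × 0.55 = 381.1038.
After the 14% increase: 381.1038 × 1.14 = 434.458332 ≈ 434.5.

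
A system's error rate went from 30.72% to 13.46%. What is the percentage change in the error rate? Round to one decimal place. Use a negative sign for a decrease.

The change is 13.46 − 30.72 = -17.26 percentage points.
Relative to the original 30.72%, that is -17.26 ÷ 30.72 ≈ -56.2%.

-56.2%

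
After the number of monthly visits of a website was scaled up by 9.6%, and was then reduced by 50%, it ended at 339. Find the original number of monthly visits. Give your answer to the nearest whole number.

Undoing the 50% decrease: 339 ÷ 0.5 = 678.
Undoing the 9.6% increase: 678 ÷ 1.096 ≈ 619.

619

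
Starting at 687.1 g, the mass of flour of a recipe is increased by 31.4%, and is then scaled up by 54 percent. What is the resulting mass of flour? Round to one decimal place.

Each change multiplies by a factor: 1.314 × 1.54 = 2.02356.
687.1 × 2.02356 = 1390.388076 ≈ 1390.4.

1390.4 g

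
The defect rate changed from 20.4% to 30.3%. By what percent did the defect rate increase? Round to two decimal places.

48.53%

The change is 30.3 − 20.4 = 9.9 percentage points.
Relative to the original 20.4%, that is 9.9 ÷ 20.4 ≈ 48.53%.
So the defect rate rose by 48.53%.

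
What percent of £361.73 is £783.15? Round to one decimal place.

£783.15 ÷ £361.73 ≈ 216.5%.

216.5%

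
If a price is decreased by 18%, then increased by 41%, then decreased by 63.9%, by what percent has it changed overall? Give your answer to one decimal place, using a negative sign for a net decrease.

An 18% decrease multiplies by 0.82.
Then a 41% increase: 0.82 × 1.41 = 1.1562.
Then a 63.9% decrease: 1.1562 × 0.361 = 0.4173882.
Overall factor 0.4173882, i.e. -58.3%.

-58.3%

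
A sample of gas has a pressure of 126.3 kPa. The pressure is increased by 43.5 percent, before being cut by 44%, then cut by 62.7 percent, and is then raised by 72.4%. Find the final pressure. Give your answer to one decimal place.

Apply the 43.5% increase: 126.3 × 1.435 = 181.2405.
44% decrease: 181.2405 × 0.56 = 101.49468.
After the 62.7% decrease: 101.49468 × 0.373 = 37.85751564.
72.4% increase: 37.85751564 × 1.724 = 65.26635696336 ≈ 65.3.

65.3 kPa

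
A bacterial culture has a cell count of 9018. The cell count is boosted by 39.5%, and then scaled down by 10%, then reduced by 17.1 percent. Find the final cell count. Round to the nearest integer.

9386

After the 39.5% increase: 9018 × 1.395 = 12580.11.
After the 10% decrease: 12580.11 × 0.9 = 11322.099.
After the 17.1% decrease: 11322.099 × 0.829 = 9386.020071 ≈ 9386.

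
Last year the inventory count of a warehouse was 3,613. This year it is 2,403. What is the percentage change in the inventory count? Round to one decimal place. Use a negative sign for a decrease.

Change: 2,403 − 3,613 = -1,210.
Relative to the original: -1,210 ÷ 3,613 ≈ -33.5%.

-33.5%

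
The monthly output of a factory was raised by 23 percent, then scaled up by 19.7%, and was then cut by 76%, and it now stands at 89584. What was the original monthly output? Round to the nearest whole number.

253525

Undoing the 76% decrease: 89584 ÷ 0.24 ≈ 373266.666667.
Undoing the 19.7% increase: 373266.666667 ÷ 1.197 ≈ 311835.143414.
Undoing the 23% increase: 311835.143414 ÷ 1.23 ≈ 253525.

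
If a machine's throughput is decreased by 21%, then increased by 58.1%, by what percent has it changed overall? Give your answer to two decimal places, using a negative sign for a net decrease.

24.90%

A 21% decrease multiplies by 0.79.
Then a 58.1% increase: 0.79 × 1.581 = 1.24899.
Overall factor 1.24899, i.e. 24.90%.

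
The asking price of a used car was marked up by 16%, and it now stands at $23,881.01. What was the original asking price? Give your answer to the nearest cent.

The overall multiplier applied was 1.16.
So the original asking price was $23,881.01 ÷ 1.16 ≈ $20,587.08.

$20,587.08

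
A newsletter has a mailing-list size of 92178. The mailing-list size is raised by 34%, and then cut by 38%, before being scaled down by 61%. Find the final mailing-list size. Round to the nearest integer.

34% increase: 92178 × 1.34 = 123518.52.
After the 38% decrease: 123518.52 × 0.62 = 76581.4824.
61% decrease: 76581.4824 × 0.39 = 29866.778136 ≈ 29867.

29867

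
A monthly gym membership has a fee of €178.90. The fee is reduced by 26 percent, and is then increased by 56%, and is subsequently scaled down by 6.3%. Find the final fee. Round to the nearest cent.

26% decrease: €178.90 × 0.74 = €132.386.
Apply the 56% increase: €132.386 × 1.56 = €206.52216.
6.3% decrease: €206.52216 × 0.937 = €193.51126392 ≈ €193.51.

€193.51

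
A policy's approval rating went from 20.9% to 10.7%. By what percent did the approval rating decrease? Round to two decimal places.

48.80%

The change is 10.7 − 20.9 = -10.2 percentage points.
Relative to the original 20.9%, that is -10.2 ÷ 20.9 ≈ -48.80%.
So the approval rating fell by 48.80%.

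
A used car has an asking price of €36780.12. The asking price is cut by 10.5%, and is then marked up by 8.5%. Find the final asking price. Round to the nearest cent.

10.5% decrease: €36780.12 × 0.895 = €32918.2074.
Apply the 8.5% increase: €32918.2074 × 1.085 = €35716.255029 ≈ €35716.26.

€35716.26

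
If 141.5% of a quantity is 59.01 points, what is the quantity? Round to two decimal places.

41.70 points

59.01 points ÷ 1.415 ≈ 41.70 points.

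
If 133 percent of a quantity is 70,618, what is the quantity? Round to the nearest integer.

70,618 ÷ 1.33 ≈ 53,096.

53,096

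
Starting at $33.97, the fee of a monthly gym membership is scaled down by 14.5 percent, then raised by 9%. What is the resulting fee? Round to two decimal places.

$31.66

Each change multiplies by a factor: 0.855 × 1.09 = 0.93195.
$33.97 × 0.93195 = $31.6583415 ≈ $31.66.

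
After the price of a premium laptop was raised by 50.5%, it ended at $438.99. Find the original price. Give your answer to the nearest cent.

$291.69

The overall multiplier applied was 1.505.
So the original price was $438.99 ÷ 1.505 ≈ $291.69.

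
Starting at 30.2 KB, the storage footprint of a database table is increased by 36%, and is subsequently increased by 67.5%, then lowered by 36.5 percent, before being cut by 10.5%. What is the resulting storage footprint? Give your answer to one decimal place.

39.1 KB

36% increase: 30.2 × 1.36 = 41.072.
Apply the 67.5% increase: 41.072 × 1.675 = 68.7956.
Apply the 36.5% decrease: 68.7956 × 0.635 = 43.685206.
After the 10.5% decrease: 43.685206 × 0.895 = 39.09825937 ≈ 39.1.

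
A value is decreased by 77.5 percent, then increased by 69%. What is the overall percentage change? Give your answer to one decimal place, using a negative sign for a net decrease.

-62.0%

The combined multiplier is 0.225 × 1.69 = 0.38025.
That corresponds to a decrease of 62.0%.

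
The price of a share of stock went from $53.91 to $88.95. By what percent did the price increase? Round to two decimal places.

Change: $88.95 − $53.91 = $35.04.
Relative to the original: $35.04 ÷ $53.91 ≈ 65.00%.
So the price increased by 65.00%.

65.00%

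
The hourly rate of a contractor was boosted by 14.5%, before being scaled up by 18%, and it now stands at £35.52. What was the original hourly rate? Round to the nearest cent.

£26.29

The overall multiplier applied was 1.145 × 1.18 = 1.3511.
So the original hourly rate was £35.52 ÷ 1.3511 ≈ £26.29.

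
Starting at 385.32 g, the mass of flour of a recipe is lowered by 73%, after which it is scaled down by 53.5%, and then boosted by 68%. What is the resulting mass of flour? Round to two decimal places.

81.27 g

Apply the 73% decrease: 385.32 × 0.27 = 104.0364.
53.5% decrease: 104.0364 × 0.465 = 48.376926.
After the 68% increase: 48.376926 × 1.68 = 81.27323568 ≈ 81.27.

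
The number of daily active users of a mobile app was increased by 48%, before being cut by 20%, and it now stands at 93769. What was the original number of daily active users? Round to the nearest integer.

The overall multiplier applied was 1.48 × 0.8 = 1.184.
So the original number of daily active users was 93769 ÷ 1.184 ≈ 79197.

79197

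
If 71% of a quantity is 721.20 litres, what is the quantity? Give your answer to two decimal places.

1,015.77 litres

721.20 litres ÷ 0.71 ≈ 1,015.77 litres.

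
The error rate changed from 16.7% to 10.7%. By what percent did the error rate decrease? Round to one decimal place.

35.9%

The change is 10.7 − 16.7 = -6.0 percentage points.
Relative to the original 16.7%, that is -6.0 ÷ 16.7 ≈ -35.9%.
So the error rate fell by 35.9%.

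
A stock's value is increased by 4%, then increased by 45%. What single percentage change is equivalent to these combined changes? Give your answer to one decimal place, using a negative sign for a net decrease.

50.8%

The combined multiplier is 1.04 × 1.45 = 1.508.
That corresponds to an increase of 50.8%.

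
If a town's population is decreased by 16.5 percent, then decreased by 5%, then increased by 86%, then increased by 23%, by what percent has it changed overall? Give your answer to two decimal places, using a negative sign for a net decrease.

81.48%

A 16.5% decrease multiplies by 0.835.
Then a 5% decrease: 0.835 × 0.95 = 0.79325.
Then an 86% increase: 0.79325 × 1.86 = 1.475445.
Then a 23% increase: 1.475445 × 1.23 = 1.81479735.
Overall factor 1.81479735, i.e. 81.48%.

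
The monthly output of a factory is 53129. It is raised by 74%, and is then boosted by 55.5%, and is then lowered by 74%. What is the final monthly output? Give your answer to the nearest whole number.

37375

After the 74% increase: 53129 × 1.74 = 92444.46.
After the 55.5% increase: 92444.46 × 1.555 = 143751.1353.
After the 74% decrease: 143751.1353 × 0.26 = 37375.295178 ≈ 37375.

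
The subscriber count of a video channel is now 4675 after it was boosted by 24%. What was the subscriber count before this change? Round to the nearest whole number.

The overall multiplier applied was 1.24.
So the original subscriber count was 4675 ÷ 1.24 ≈ 3770.

3770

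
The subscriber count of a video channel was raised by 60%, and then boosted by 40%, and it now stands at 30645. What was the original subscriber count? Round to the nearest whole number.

13681

Undoing the 40% increase: 30645 ÷ 1.4 ≈ 21889.285714.
Undoing the 60% increase: 21889.285714 ÷ 1.6 ≈ 13681.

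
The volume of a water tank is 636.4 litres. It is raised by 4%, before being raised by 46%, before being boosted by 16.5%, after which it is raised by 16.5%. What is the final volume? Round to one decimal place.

1311.5 litres

4% increase: 636.4 × 1.04 = 661.856.
After the 46% increase: 661.856 × 1.46 = 966.30976.
Apply the 16.5% increase: 966.30976 × 1.165 = 1125.7508704.
After the 16.5% increase: 1125.7508704 × 1.165 = 1311.499764016 ≈ 1311.5.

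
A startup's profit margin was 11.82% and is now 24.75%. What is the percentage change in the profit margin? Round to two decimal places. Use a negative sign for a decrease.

The change is 24.75 − 11.82 = 12.93 percentage points.
Relative to the original 11.82%, that is 12.93 ÷ 11.82 ≈ 109.39%.

109.39%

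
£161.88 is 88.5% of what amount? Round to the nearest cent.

£182.92

£161.88 ÷ 0.885 ≈ £182.92.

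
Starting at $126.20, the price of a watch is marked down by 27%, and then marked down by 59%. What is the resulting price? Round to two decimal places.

$37.77

Apply the 27% decrease: $126.20 × 0.73 = $92.126.
Apply the 59% decrease: $92.126 × 0.41 = $37.77166 ≈ $37.77.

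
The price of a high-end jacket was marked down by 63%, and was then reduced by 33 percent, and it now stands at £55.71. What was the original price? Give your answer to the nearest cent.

£224.73

The overall multiplier applied was 0.37 × 0.67 = 0.2479.
So the original price was £55.71 ÷ 0.2479 ≈ £224.73.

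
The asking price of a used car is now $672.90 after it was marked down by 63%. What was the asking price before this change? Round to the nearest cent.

$1,818.65

The overall multiplier applied was 0.37.
So the original asking price was $672.90 ÷ 0.37 ≈ $1,818.65.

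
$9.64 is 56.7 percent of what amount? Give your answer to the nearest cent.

$9.64 ÷ 0.567 ≈ $17.00.

$17.00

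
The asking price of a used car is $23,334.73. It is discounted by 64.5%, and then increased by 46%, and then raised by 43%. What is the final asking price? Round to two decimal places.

After the 64.5% decrease: $23,334.73 × 0.355 = $8283.82915.
Apply the 46% increase: $8283.82915 × 1.46 = $12094.390559.
After the 43% increase: $12094.390559 × 1.43 = $17294.97849937 ≈ $17,294.98.

$17,294.98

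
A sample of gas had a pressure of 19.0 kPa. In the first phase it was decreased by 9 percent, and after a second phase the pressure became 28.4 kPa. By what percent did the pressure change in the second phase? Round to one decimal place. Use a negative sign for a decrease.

64.3%

After the first phase: 19.0 × 0.91 = 17.29.
Second-phase multiplier: 28.4 ÷ 17.29 ≈ 1.64257.
That is a change of 64.3%.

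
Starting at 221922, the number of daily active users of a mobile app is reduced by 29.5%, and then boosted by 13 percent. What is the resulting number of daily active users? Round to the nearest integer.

29.5% decrease: 221922 × 0.705 = 156455.01.
After the 13% increase: 156455.01 × 1.13 = 176794.1613 ≈ 176794.

176794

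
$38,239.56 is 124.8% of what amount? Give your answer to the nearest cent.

$38,239.56 ÷ 1.248 ≈ $30,640.67.

$30,640.67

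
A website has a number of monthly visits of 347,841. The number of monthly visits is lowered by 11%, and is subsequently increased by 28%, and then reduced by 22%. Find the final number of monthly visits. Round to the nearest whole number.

Each change multiplies by a factor: 0.89 × 1.28 × 0.78 = 0.888576.
347,841 × 0.888576 = 309083.164416 ≈ 309,083.

309,083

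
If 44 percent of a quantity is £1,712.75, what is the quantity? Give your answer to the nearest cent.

£3,892.61

£1,712.75 ÷ 0.44 ≈ £3,892.61.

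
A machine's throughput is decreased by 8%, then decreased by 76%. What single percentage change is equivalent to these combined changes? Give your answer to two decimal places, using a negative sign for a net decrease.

-77.92%

The combined multiplier is 0.92 × 0.24 = 0.2208.
That corresponds to a decrease of 77.92%.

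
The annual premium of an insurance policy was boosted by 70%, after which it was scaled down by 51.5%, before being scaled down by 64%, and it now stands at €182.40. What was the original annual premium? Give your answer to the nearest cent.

€614.51

The overall multiplier applied was 1.7 × 0.485 × 0.36 = 0.29682.
So the original annual premium was €182.40 ÷ 0.29682 ≈ €614.51.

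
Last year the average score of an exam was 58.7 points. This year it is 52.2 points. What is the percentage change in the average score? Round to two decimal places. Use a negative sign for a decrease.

-11.07%

Change: 52.2 − 58.7 = -6.5.
Relative to the original: -6.5 ÷ 58.7 ≈ -11.07%.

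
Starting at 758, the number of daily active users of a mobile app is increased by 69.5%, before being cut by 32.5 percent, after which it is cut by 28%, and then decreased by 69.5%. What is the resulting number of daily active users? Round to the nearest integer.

69.5% increase: 758 × 1.695 = 1284.81.
Apply the 32.5% decrease: 1284.81 × 0.675 = 867.24675.
28% decrease: 867.24675 × 0.72 = 624.41766.
Apply the 69.5% decrease: 624.41766 × 0.305 = 190.4473863 ≈ 190.

190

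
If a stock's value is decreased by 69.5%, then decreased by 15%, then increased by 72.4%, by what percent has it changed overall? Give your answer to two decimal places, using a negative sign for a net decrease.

-55.31%

The combined multiplier is 0.305 × 0.85 × 1.724 = 0.446947.
That corresponds to a decrease of 55.31%.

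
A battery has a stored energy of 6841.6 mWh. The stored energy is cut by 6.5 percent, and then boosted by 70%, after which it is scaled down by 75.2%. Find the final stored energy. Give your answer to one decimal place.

6.5% decrease: 6841.6 × 0.935 = 6396.896.
After the 70% increase: 6396.896 × 1.7 = 10874.7232.
75.2% decrease: 10874.7232 × 0.248 = 2696.9313536 ≈ 2696.9.

2696.9 mWh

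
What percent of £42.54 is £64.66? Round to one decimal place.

£64.66 ÷ £42.54 ≈ 152.0%.

152.0%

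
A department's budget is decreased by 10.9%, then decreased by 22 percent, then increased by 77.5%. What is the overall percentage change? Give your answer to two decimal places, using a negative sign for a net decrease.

A 10.9% decrease multiplies by 0.891.
Then a 22% decrease: 0.891 × 0.78 = 0.69498.
Then a 77.5% increase: 0.69498 × 1.775 = 1.2335895.
Overall factor 1.2335895, i.e. 23.36%.

23.36%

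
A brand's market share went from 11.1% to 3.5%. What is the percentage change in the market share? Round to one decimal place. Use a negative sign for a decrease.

The change is 3.5 − 11.1 = -7.6 percentage points.
Relative to the original 11.1%, that is -7.6 ÷ 11.1 ≈ -68.5%.

-68.5%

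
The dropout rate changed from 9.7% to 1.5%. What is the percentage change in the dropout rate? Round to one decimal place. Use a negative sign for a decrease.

-84.5%

The change is 1.5 − 9.7 = -8.2 percentage points.
Relative to the original 9.7%, that is -8.2 ÷ 9.7 ≈ -84.5%.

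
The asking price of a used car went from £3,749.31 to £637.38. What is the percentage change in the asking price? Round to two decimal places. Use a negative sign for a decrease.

Change: £637.38 − £3,749.31 = -£3,111.93.
Relative to the original: -£3,111.93 ÷ £3,749.31 ≈ -83.00%.

-83.00%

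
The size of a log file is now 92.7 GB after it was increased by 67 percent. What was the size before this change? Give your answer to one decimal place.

55.5 GB

The overall multiplier applied was 1.67.
So the original size was 92.7 ÷ 1.67 ≈ 55.5 GB.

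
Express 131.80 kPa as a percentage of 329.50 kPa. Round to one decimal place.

131.80 kPa ÷ 329.50 kPa = 40.0%.

40.0%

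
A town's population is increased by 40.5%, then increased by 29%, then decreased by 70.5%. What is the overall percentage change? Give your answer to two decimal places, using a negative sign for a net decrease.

-46.53%

A 40.5% increase multiplies by 1.405.
Then a 29% increase: 1.405 × 1.29 = 1.81245.
Then a 70.5% decrease: 1.81245 × 0.295 = 0.53467275.
Overall factor 0.53467275, i.e. -46.53%.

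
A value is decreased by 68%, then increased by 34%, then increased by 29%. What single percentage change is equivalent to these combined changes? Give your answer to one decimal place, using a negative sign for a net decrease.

The combined multiplier is 0.32 × 1.34 × 1.29 = 0.553152.
That corresponds to a decrease of 44.7%.

-44.7%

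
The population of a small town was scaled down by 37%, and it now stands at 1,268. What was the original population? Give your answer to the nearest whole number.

The overall multiplier applied was 0.63.
So the original population was 1,268 ÷ 0.63 ≈ 2,013.

2,013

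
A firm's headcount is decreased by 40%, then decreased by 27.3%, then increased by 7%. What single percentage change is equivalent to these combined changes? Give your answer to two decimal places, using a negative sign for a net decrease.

-53.33%

A 40% decrease multiplies by 0.6.
Then a 27.3% decrease: 0.6 × 0.727 = 0.4362.
Then a 7% increase: 0.4362 × 1.07 = 0.466734.
Overall factor 0.466734, i.e. -53.33%.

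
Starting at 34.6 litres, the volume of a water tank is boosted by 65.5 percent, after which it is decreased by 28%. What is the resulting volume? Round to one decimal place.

41.2 litres

Each change multiplies by a factor: 1.655 × 0.72 = 1.1916.
34.6 × 1.1916 = 41.22936 ≈ 41.2.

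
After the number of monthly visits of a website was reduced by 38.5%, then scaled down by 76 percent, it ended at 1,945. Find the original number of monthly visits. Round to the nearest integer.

13,178

The overall multiplier applied was 0.615 × 0.24 = 0.1476.
So the original number of monthly visits was 1,945 ÷ 0.1476 ≈ 13,178.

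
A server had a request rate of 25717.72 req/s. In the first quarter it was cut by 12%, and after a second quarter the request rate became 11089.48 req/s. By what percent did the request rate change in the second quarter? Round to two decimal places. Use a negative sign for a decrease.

After the first quarter: 25717.72 × 0.88 = 22631.5936.
Second-quarter multiplier: 11089.48 ÷ 22631.5936 ≈ 0.49.
That is a change of -51.00%.

-51.00%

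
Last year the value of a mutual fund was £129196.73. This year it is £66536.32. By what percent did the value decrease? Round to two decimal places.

48.50%

Change: £66536.32 − £129196.73 = -£62660.41.
Relative to the original: -£62660.41 ÷ £129196.73 ≈ -48.50%.
So the value decreased by 48.50%.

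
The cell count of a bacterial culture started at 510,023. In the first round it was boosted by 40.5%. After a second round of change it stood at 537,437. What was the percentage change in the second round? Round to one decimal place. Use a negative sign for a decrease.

-25.0%

After the first round: 510,023 × 1.405 = 716582.315.
Second-round multiplier: 537,437 ÷ 716582.315 ≈ 0.75.
That is a change of -25.0%.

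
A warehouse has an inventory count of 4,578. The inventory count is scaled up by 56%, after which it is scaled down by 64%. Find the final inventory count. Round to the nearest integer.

Each change multiplies by a factor: 1.56 × 0.36 = 0.5616.
4,578 × 0.5616 = 2571.0048 ≈ 2,571.

2,571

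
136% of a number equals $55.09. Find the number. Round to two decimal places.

$40.51

$55.09 ÷ 1.36 ≈ $40.51.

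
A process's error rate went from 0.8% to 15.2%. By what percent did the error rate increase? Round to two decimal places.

1800.00%

The change is 15.2 − 0.8 = 14.4 percentage points.
Relative to the original 0.8%, that is 14.4 ÷ 0.8 = 1800.00%.
So the error rate rose by 1800.00%.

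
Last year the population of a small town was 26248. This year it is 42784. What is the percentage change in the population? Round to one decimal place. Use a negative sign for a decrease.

63.0%

Change: 42784 − 26248 = 16536.
Relative to the original: 16536 ÷ 26248 ≈ 63.0%.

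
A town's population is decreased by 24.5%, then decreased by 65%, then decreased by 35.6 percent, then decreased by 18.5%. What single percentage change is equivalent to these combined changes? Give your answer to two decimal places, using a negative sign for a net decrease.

A 24.5% decrease multiplies by 0.755.
Then a 65% decrease: 0.755 × 0.35 = 0.26425.
Then a 35.6% decrease: 0.26425 × 0.644 = 0.170177.
Then an 18.5% decrease: 0.170177 × 0.815 = 0.138694255.
Overall factor 0.138694255, i.e. -86.13%.

-86.13%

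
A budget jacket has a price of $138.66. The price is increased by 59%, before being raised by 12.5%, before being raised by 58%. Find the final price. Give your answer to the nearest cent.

59% increase: $138.66 × 1.59 = $220.4694.
Apply the 12.5% increase: $220.4694 × 1.125 = $248.028075.
After the 58% increase: $248.028075 × 1.58 = $391.8843585 ≈ $391.88.

$391.88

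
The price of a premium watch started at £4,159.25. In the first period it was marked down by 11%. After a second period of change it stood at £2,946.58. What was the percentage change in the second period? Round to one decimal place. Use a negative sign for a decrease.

-20.4%

After the first period: £4,159.25 × 0.89 = £3701.7325.
Second-period multiplier: £2,946.58 ÷ £3701.7325 ≈ 0.796.
That is a change of -20.4%.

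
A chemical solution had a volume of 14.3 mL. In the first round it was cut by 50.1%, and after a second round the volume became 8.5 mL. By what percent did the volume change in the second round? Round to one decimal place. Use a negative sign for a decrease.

19.1%

After the first round: 14.3 × 0.499 = 7.1357.
Second-round multiplier: 8.5 ÷ 7.1357 ≈ 1.19119.
That is a change of 19.1%.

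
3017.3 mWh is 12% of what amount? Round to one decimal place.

3017.3 mWh ÷ 0.12 ≈ 25144.2 mWh.

25144.2 mWh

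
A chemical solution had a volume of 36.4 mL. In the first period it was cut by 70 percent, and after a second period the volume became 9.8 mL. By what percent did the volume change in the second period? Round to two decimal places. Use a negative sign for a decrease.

After the first period: 36.4 × 0.3 = 10.92.
Second-period multiplier: 9.8 ÷ 10.92 ≈ 0.897436.
That is a change of -10.26%.

-10.26%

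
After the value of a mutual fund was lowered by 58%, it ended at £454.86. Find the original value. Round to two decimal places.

£1,083.00

The overall multiplier applied was 0.42.
So the original value was £454.86 ÷ 0.42 = £1,083.00.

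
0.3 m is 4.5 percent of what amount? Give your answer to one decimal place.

6.7 m

0.3 m ÷ 0.045 ≈ 6.7 m.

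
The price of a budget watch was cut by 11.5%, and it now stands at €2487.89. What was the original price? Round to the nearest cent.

€2811.18

The overall multiplier applied was 0.885.
So the original price was €2487.89 ÷ 0.885 ≈ €2811.18.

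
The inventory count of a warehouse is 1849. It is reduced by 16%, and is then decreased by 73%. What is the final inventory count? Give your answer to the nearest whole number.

Each change multiplies by a factor: 0.84 × 0.27 = 0.2268.
1849 × 0.2268 = 419.3532 ≈ 419.

419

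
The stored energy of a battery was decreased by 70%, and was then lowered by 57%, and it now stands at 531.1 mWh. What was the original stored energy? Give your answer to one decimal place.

The overall multiplier applied was 0.3 × 0.43 = 0.129.
So the original stored energy was 531.1 ÷ 0.129 ≈ 4117.1 mWh.

4117.1 mWh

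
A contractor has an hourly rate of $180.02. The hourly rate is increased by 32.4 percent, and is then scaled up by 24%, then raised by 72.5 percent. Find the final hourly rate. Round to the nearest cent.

$509.82

Each change multiplies by a factor: 1.324 × 1.24 × 1.725 = 2.832036.
$180.02 × 2.832036 = $509.82312072 ≈ $509.82.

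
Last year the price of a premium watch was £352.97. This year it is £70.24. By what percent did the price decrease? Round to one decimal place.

Change: £70.24 − £352.97 = -£282.73.
Relative to the original: -£282.73 ÷ £352.97 ≈ -80.1%.
So the price decreased by 80.1%.

80.1%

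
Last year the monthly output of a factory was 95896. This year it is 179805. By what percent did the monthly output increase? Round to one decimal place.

Change: 179805 − 95896 = 83909.
Relative to the original: 83909 ÷ 95896 = 87.5%.
So the monthly output increased by 87.5%.

87.5%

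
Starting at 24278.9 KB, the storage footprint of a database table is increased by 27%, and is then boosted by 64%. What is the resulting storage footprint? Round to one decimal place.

50568.1 KB

Apply the 27% increase: 24278.9 × 1.27 = 30834.203.
64% increase: 30834.203 × 1.64 = 50568.09292 ≈ 50568.1.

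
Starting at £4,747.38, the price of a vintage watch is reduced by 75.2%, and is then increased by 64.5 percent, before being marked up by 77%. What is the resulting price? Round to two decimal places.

£3,428.03

75.2% decrease: £4,747.38 × 0.248 = £1177.35024.
After the 64.5% increase: £1177.35024 × 1.645 = £1936.7411448.
After the 77% increase: £1936.7411448 × 1.77 = £3428.031826296 ≈ £3,428.03.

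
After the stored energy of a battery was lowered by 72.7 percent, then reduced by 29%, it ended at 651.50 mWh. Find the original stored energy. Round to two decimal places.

Undoing the 29% decrease: 651.50 ÷ 0.71 ≈ 917.605634.
Undoing the 72.7% decrease: 917.605634 ÷ 0.273 ≈ 3,361.19 mWh.

3,361.19 mWh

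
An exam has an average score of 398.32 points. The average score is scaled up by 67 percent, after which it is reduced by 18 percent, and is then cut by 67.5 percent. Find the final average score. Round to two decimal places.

Each change multiplies by a factor: 1.67 × 0.82 × 0.325 = 0.445055.
398.32 × 0.445055 = 177.2743076 ≈ 177.27.

177.27 points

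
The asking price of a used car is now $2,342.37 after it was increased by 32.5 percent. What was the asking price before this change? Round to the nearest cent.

The overall multiplier applied was 1.325.
So the original asking price was $2,342.37 ÷ 1.325 ≈ $1,767.83.

$1,767.83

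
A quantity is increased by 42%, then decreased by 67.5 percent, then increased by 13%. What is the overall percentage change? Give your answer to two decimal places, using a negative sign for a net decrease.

-47.85%

A 42% increase multiplies by 1.42.
Then a 67.5% decrease: 1.42 × 0.325 = 0.4615.
Then a 13% increase: 0.4615 × 1.13 = 0.521495.
Overall factor 0.521495, i.e. -47.85%.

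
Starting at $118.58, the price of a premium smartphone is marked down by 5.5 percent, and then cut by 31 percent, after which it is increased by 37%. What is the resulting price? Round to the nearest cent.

5.5% decrease: $118.58 × 0.945 = $112.0581.
After the 31% decrease: $112.0581 × 0.69 = $77.320089.
Apply the 37% increase: $77.320089 × 1.37 = $105.92852193 ≈ $105.93.

$105.93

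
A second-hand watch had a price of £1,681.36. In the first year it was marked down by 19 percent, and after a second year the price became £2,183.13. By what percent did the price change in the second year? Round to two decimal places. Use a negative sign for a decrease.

After the first year: £1,681.36 × 0.81 = £1361.9016.
Second-year multiplier: £2,183.13 ÷ £1361.9016 ≈ 1.603001.
That is a change of 60.30%.

60.30%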